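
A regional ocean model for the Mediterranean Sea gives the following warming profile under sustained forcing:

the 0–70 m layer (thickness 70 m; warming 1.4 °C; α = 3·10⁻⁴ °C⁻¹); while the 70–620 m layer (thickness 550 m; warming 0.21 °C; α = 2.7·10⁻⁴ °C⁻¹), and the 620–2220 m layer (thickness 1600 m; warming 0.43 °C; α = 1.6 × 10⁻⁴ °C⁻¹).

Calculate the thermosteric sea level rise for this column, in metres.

Layer 1: 70 × 3×10⁻⁴ × 1.4 = 0.02940 m
70–620 m: 550 × 2.7×10⁻⁴ × 0.21 = 0.031185 m
Layer 3: 1600 × 0.43 × 1.6×10⁻⁴ = 0.11008 m
Δh = 0.02940 + 0.031185 + 0.11008 = 0.170665 m

Δh = 0.171 m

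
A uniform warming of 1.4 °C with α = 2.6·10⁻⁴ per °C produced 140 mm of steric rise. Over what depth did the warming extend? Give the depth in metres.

H = Δh/(αΔT) = 0.14 / (2.6×10⁻⁴ × 1.4) ≈ 384.6 m

about 385 m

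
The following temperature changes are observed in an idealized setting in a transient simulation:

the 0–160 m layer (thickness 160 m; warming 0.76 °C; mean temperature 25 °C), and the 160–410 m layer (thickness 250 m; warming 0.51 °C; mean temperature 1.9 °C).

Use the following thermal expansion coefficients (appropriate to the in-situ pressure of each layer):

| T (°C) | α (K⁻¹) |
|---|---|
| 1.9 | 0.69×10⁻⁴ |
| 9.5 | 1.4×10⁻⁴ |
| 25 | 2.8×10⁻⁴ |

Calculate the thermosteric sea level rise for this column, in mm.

about 43 mm

Layer 1 at 25 °C → α = 2.8×10⁻⁴ K⁻¹
Layer 2 at 1.9 °C → α = 0.69×10⁻⁴ K⁻¹
0–160 m: 160 × 0.76 × 2.8×10⁻⁴ = 0.034048 m
160–410 m: 0.69×10⁻⁴ × 250 × 0.51 = 0.0087975 m
Δh = 0.034048 + 0.0087975 = 0.0428455 m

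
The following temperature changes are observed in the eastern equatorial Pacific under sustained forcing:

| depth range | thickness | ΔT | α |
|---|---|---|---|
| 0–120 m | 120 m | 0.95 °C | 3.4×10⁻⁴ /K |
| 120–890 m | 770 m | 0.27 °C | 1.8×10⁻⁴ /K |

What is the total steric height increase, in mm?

0–120 m: 3.4×10⁻⁴ × 120 × 0.95 = 0.03876 m
120–890 m: 0.27 × 770 × 1.8×10⁻⁴ = 0.037422 m
Δh = 0.03876 + 0.037422 = 0.076182 m

76 mm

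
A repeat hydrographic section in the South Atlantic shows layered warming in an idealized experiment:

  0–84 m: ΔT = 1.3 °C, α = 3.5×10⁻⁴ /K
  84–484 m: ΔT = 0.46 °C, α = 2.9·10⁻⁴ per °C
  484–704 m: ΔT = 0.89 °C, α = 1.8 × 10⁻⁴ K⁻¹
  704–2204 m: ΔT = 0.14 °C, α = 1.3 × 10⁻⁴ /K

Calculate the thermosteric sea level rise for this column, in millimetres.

0–84 m: 1.3 × 3.5×10⁻⁴ × 84 = 0.03822 m
Layer 2: 400 × 2.9×10⁻⁴ × 0.46 = 0.05336 m
1.8×10⁻⁴ × 0.89 × 220 = 0.035244 m
704–2204 m: 1.3×10⁻⁴ × 0.14 × 1500 = 0.02730 m
Δh = 0.03822 + 0.05336 + 0.035244 + 0.02730 = 0.154124 m

154 mm of thermosteric rise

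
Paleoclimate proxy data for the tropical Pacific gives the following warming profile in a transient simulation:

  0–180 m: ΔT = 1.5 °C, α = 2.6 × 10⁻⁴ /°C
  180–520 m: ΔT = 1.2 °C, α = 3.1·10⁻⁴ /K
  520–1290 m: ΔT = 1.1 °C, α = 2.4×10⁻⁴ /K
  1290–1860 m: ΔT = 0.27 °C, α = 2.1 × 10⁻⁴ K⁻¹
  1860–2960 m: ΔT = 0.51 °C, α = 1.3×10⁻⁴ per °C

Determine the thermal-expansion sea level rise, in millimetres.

510 mm

1.5 × 180 × 2.6×10⁻⁴ = 0.07020 m
340 × 3.1×10⁻⁴ × 1.2 = 0.12648 m
2.4×10⁻⁴ × 770 × 1.1 = 0.20328 m
Layer 4: 570 × 0.27 × 2.1×10⁻⁴ = 0.032319 m
1100 × 1.3×10⁻⁴ × 0.51 = 0.07293 m
Δh = 0.07020 + 0.12648 + 0.20328 + 0.032319 + 0.07293 = 0.505209 m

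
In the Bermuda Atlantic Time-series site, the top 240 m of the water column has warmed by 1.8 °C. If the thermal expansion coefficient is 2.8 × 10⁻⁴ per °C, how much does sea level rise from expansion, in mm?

Δh = αΔT·H = 2.8×10⁻⁴ × 1.8 × 240 = 0.12096 m

Δh = 121 mm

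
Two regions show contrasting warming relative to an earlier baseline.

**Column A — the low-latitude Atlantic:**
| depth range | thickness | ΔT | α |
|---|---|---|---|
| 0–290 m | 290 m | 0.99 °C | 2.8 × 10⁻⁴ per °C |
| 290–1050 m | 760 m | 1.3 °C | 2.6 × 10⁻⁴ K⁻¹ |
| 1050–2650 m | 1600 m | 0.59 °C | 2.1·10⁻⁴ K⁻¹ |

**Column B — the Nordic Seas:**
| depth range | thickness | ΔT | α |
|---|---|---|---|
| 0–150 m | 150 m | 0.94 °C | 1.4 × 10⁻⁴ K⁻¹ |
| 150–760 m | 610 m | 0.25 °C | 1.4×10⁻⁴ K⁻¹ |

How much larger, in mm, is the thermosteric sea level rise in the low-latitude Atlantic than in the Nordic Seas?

A 0.99 × 2.8×10⁻⁴ × 290 = 0.080388 m
A 2.6×10⁻⁴ × 1.3 × 760 = 0.25688 m
A Layer 3: 1600 × 0.59 × 2.1×10⁻⁴ = 0.19824 m
A total: 0.535508 m
B 0–150 m: 150 × 0.94 × 1.4×10⁻⁴ = 0.01974 m
B 0.25 × 610 × 1.4×10⁻⁴ = 0.02135 m
B total: 0.04109 m
Difference: 0.535508 − 0.04109 = 0.494418 m

Δh_A − Δh_B ≈ 490 mm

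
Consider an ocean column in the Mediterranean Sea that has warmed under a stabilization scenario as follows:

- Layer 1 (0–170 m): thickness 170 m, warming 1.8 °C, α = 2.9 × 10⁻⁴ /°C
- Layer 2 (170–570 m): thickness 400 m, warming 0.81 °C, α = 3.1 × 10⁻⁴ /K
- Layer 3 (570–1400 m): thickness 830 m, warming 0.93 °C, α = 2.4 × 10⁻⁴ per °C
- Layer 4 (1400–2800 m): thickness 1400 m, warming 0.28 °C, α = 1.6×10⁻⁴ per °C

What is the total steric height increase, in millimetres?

437 mm

2.9×10⁻⁴ × 170 × 1.8 = 0.08874 m
Layer 2: 3.1×10⁻⁴ × 400 × 0.81 = 0.10044 m
Layer 3: 0.93 × 830 × 2.4×10⁻⁴ = 0.185256 m
1400–2800 m: 1400 × 1.6×10⁻⁴ × 0.28 = 0.06272 m
Δh = 0.08874 + 0.10044 + 0.185256 + 0.06272 = 0.437156 m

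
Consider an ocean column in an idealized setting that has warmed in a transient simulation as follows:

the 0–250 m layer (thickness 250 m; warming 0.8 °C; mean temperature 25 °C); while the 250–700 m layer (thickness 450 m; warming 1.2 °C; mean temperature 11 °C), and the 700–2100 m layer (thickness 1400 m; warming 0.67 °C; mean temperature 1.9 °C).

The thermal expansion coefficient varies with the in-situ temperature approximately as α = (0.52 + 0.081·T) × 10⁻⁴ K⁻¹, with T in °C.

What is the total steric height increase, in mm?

about 190 mm

Layer 1: α = (0.52 + 0.081×25)×10⁻⁴ = 2.545×10⁻⁴ K⁻¹
Layer 2: α = (0.52 + 0.081×11)×10⁻⁴ = 1.411×10⁻⁴ K⁻¹
Layer 3: α = (0.52 + 0.081×1.9)×10⁻⁴ = 0.6739×10⁻⁴ K⁻¹
Layer 1: 0.8 × 250 × 2.545×10⁻⁴ = 0.05090 m
450 × 1.411×10⁻⁴ × 1.2 = 0.076194 m
Layer 3: 0.6739×10⁻⁴ × 1400 × 0.67 = 0.06321182 m
Δh = 0.05090 + 0.076194 + 0.06321182 = 0.19030582 m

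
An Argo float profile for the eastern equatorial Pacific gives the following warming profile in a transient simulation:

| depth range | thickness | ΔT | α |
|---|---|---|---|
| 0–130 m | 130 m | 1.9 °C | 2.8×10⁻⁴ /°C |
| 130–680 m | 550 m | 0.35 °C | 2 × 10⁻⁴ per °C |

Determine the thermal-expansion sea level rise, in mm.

Δh ≈ 108 mm

Layer 1: 2.8×10⁻⁴ × 130 × 1.9 = 0.06916 m
Layer 2: 0.35 × 550 × 2×10⁻⁴ = 0.03850 m
Δh = 0.06916 + 0.03850 = 0.10766 m ≈ 108 mm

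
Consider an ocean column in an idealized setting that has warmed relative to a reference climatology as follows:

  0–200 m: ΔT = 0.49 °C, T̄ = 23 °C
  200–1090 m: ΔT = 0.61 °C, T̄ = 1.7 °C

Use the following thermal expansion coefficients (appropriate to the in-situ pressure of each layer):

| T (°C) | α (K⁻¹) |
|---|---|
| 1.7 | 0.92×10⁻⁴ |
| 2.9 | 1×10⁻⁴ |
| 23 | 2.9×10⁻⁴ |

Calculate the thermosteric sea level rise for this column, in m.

Δh = 0.0784 m

Layer 1 at 23 °C → α = 2.9×10⁻⁴ K⁻¹
Layer 2 at 1.7 °C → α = 0.92×10⁻⁴ K⁻¹
0–200 m: 2.9×10⁻⁴ × 200 × 0.49 = 0.02842 m
Layer 2: 890 × 0.92×10⁻⁴ × 0.61 = 0.0499468 m
Δh = 0.02842 + 0.0499468 = 0.0783668 m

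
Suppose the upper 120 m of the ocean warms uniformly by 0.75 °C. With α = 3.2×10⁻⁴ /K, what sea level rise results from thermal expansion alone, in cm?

Δh ≈ 2.88 cm

Δh = αΔT·H = 3.2×10⁻⁴ × 0.75 × 120 = 0.02880 m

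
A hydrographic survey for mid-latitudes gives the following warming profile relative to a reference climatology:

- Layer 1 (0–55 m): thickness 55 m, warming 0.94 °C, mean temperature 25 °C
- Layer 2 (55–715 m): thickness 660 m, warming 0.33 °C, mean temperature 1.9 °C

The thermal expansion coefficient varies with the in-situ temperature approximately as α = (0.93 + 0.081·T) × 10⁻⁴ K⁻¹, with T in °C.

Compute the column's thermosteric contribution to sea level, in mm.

38.9 mm

Layer 1: α = (0.93 + 0.081×25)×10⁻⁴ = 2.955×10⁻⁴ K⁻¹
Layer 2: α = (0.93 + 0.081×1.9)×10⁻⁴ = 1.0839×10⁻⁴ K⁻¹
0.94 × 2.955×10⁻⁴ × 55 = 0.01527735 m
55–715 m: 0.33 × 660 × 1.0839×10⁻⁴ = 0.023607342 m
Δh = 0.01527735 + 0.023607342 = 0.038884692 m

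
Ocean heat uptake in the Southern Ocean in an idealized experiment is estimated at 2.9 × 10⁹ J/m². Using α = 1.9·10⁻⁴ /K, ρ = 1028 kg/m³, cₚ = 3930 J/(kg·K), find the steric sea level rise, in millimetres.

Δh = 136 mm

Δh = αQ/(ρcₚ) = 1.9×10⁻⁴ × 2.9×10⁹ / (1028 × 3930) ≈ 0.13638 m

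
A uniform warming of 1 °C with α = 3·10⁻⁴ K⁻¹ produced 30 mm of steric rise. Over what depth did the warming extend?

about 100 m

H = Δh/(αΔT) = 0.03 / (3×10⁻⁴ × 1) = 100.0 m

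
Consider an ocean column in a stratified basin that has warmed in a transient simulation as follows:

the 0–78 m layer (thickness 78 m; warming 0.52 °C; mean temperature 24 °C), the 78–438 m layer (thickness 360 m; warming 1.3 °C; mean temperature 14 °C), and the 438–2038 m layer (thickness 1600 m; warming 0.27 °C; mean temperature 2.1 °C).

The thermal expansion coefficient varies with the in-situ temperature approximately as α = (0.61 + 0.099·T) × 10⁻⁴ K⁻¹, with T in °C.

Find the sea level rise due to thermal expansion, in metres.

Layer 1: α = (0.61 + 0.099×24)×10⁻⁴ = 2.986×10⁻⁴ K⁻¹
Layer 2: α = (0.61 + 0.099×14)×10⁻⁴ = 1.996×10⁻⁴ K⁻¹
Layer 3: α = (0.61 + 0.099×2.1)×10⁻⁴ = 0.8179×10⁻⁴ K⁻¹
78 × 0.52 × 2.986×10⁻⁴ = 0.012111216 m
78–438 m: 1.996×10⁻⁴ × 360 × 1.3 = 0.0934128 m
0.8179×10⁻⁴ × 1600 × 0.27 = 0.03533328 m
Δh = 0.012111216 + 0.0934128 + 0.03533328 = 0.140857296 m

0.141 m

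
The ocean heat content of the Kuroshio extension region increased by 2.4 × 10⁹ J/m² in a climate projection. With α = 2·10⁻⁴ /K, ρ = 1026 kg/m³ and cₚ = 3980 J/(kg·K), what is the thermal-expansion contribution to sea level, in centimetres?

Δh = 11.8 cm

Δh = αQ/(ρcₚ) = 2×10⁻⁴ × 2.4×10⁹ / (1026 × 3980) ≈ 0.11755 m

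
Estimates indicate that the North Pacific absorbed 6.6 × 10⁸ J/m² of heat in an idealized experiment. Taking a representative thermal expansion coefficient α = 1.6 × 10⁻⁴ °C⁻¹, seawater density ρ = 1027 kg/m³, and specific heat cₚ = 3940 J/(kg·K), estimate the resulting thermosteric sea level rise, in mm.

Δh ≈ 26.1 mm

Δh = αQ/(ρcₚ) = 1.6×10⁻⁴ × 6.6×10⁸ / (1027 × 3940) ≈ 0.026097 m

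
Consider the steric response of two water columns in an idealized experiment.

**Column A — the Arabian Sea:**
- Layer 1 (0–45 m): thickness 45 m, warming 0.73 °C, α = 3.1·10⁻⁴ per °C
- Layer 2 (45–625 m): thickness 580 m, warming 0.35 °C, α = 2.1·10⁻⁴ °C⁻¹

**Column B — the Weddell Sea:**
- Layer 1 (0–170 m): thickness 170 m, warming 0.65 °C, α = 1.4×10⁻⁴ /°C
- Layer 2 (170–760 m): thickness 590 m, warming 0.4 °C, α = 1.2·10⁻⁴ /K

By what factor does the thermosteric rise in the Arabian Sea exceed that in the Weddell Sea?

A 3.1×10⁻⁴ × 0.73 × 45 = 0.0101835 m
A 45–625 m: 0.35 × 580 × 2.1×10⁻⁴ = 0.04263 m
A total: 0.0528135 m
B 170 × 1.4×10⁻⁴ × 0.65 = 0.01547 m
B 170–760 m: 1.2×10⁻⁴ × 590 × 0.4 = 0.02832 m
B total: 0.04379 m
Ratio: 0.0528135 / 0.04379 ≈ 1.206

a factor of 1.21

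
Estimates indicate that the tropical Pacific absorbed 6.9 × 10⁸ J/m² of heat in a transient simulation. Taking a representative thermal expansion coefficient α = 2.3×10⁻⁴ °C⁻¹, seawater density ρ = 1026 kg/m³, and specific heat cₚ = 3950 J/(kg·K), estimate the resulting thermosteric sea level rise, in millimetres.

Δh = αQ/(ρcₚ) = 2.3×10⁻⁴ × 6.9×10⁸ / (1026 × 3950) ≈ 0.039159 m

39 mm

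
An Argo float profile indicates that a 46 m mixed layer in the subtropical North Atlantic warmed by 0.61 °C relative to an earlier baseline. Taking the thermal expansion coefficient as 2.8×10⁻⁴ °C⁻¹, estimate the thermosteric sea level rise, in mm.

7.86 mm of thermosteric rise

Δh = αΔT·H = 2.8×10⁻⁴ × 0.61 × 46 = 0.0078568 m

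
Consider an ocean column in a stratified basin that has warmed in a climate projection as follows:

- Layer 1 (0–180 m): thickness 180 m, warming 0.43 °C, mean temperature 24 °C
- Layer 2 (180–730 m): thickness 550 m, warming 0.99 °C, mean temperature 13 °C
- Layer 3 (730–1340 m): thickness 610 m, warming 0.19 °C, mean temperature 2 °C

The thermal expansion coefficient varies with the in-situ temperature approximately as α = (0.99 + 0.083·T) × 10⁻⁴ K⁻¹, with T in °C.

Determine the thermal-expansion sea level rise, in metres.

Layer 1: α = (0.99 + 0.083×24)×10⁻⁴ = 2.982×10⁻⁴ K⁻¹
Layer 2: α = (0.99 + 0.083×13)×10⁻⁴ = 2.069×10⁻⁴ K⁻¹
Layer 3: α = (0.99 + 0.083×2)×10⁻⁴ = 1.156×10⁻⁴ K⁻¹
180 × 2.982×10⁻⁴ × 0.43 = 0.02308068 m
Layer 2: 2.069×10⁻⁴ × 550 × 0.99 = 0.11265705 m
Layer 3: 1.156×10⁻⁴ × 0.19 × 610 = 0.01339804 m
Δh = 0.02308068 + 0.11265705 + 0.01339804 = 0.14913577 m ≈ 0.149 m

Δh = 0.149 m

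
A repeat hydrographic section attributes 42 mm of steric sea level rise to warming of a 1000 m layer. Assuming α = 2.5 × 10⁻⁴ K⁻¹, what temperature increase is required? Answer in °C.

ΔT = Δh/(αH) = 0.042 / (2.5×10⁻⁴ × 1000) = 0.1680 °C

0.168 °C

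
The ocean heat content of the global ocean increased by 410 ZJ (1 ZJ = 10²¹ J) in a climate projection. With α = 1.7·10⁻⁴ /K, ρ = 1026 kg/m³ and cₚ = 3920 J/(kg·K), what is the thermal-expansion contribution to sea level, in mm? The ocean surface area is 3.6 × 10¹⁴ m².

Δh ≈ 48.1 mm

Per unit area: Q = 410×10²¹ / (3.6×10¹⁴) ≈ 1.139×10⁹ J/m²
Δh = αQ/(ρcₚ) = 1.7×10⁻⁴ × 1.139×10⁹ / (1026 × 3920) ≈ 0.048144 m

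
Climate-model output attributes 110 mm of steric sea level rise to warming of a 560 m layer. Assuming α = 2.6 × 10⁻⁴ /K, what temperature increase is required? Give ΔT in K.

ΔT = Δh/(αH) = 0.11 / (2.6×10⁻⁴ × 560) ≈ 0.7555 K

about 0.76 K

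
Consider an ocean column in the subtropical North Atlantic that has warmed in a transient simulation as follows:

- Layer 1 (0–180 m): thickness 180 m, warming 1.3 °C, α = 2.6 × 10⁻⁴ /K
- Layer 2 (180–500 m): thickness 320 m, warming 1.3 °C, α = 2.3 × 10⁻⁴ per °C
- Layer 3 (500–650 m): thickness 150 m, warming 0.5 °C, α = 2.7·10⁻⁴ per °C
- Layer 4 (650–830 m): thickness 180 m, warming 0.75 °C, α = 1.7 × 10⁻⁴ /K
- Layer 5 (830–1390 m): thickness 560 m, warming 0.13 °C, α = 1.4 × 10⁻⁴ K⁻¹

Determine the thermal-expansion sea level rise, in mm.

0–180 m: 180 × 2.6×10⁻⁴ × 1.3 = 0.06084 m
Layer 2: 2.3×10⁻⁴ × 320 × 1.3 = 0.09568 m
Layer 3: 150 × 2.7×10⁻⁴ × 0.5 = 0.02025 m
180 × 1.7×10⁻⁴ × 0.75 = 0.02295 m
830–1390 m: 0.13 × 560 × 1.4×10⁻⁴ = 0.010192 m
Δh = 0.06084 + 0.09568 + 0.02025 + 0.02295 + 0.010192 = 0.209912 m ≈ 210 mm

about 210 mm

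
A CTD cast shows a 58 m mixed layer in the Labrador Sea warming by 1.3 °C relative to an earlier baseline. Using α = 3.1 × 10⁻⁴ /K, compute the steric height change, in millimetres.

Δh = 23 mm

Δh = αΔT·H = 3.1×10⁻⁴ × 1.3 × 58 = 0.023374 m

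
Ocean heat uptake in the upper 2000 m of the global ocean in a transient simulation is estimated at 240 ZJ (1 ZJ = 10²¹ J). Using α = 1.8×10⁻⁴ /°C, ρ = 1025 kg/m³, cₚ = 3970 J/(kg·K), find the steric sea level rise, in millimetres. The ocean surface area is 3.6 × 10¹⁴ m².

Per unit area: Q = 240×10²¹ / (3.6×10¹⁴) ≈ 6.667×10⁸ J/m²
Δh = αQ/(ρcₚ) = 1.8×10⁻⁴ × 6.667×10⁸ / (1025 × 3970) ≈ 0.029491 m

about 29 mm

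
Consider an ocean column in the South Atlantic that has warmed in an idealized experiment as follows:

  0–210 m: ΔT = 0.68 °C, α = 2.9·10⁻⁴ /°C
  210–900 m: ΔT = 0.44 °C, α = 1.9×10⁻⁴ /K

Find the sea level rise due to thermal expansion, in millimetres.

99 mm

Layer 1: 210 × 0.68 × 2.9×10⁻⁴ = 0.041412 m
0.44 × 690 × 1.9×10⁻⁴ = 0.057684 m
Δh = 0.041412 + 0.057684 = 0.099096 m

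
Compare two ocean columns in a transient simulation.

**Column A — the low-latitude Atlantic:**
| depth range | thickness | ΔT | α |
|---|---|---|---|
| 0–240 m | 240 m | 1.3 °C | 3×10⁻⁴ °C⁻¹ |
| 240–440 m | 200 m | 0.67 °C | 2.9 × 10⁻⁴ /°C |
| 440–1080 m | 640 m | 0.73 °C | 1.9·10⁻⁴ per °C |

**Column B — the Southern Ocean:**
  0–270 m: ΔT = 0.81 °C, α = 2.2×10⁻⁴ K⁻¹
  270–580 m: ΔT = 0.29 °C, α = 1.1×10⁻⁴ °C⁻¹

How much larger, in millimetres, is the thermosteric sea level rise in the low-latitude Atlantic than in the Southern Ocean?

160 mm

A 3×10⁻⁴ × 1.3 × 240 = 0.09360 m
A 200 × 2.9×10⁻⁴ × 0.67 = 0.03886 m
A Layer 3: 0.73 × 640 × 1.9×10⁻⁴ = 0.088768 m
A total: 0.221228 m
B 0–270 m: 270 × 0.81 × 2.2×10⁻⁴ = 0.048114 m
B 310 × 0.29 × 1.1×10⁻⁴ = 0.009889 m
B total: 0.058003 m
Difference: 0.221228 − 0.058003 = 0.163225 m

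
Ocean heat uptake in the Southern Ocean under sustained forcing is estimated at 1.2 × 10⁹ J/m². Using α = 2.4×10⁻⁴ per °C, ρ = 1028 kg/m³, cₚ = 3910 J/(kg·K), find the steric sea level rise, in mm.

Δh = αQ/(ρcₚ) = 2.4×10⁻⁴ × 1.2×10⁹ / (1028 × 3910) ≈ 0.071651 m

71.7 mm of thermosteric rise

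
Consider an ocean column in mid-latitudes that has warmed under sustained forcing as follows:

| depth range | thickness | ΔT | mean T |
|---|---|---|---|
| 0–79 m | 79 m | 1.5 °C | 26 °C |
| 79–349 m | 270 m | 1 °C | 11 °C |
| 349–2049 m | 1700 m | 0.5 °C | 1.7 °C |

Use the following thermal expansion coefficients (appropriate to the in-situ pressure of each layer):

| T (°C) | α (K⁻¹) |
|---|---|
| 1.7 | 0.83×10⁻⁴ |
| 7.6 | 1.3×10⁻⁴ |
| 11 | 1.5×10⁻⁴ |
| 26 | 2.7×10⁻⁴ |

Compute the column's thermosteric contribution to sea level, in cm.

Layer 1 at 26 °C → α = 2.7×10⁻⁴ K⁻¹
Layer 2 at 11 °C → α = 1.5×10⁻⁴ K⁻¹
Layer 3 at 1.7 °C → α = 0.83×10⁻⁴ K⁻¹
Layer 1: 2.7×10⁻⁴ × 79 × 1.5 = 0.031995 m
79–349 m: 1.5×10⁻⁴ × 270 × 1 = 0.04050 m
0.83×10⁻⁴ × 1700 × 0.5 = 0.07055 m
Δh = 0.031995 + 0.04050 + 0.07055 = 0.143045 m

14 cm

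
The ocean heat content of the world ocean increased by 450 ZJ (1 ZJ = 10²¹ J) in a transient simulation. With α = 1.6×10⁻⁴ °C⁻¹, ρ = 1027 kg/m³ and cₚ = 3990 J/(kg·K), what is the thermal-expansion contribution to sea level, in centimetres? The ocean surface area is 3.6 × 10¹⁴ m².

Per unit area: Q = 450×10²¹ / (3.6×10¹⁴) = 1.25×10⁹ J/m²
Δh = αQ/(ρcₚ) = 1.6×10⁻⁴ × 1.25×10⁹ / (1027 × 3990) ≈ 0.048808 m

4.9 cm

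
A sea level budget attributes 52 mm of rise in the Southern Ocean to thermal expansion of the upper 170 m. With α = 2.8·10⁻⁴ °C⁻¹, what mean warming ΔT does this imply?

ΔT ≈ 1.09 K

ΔT = Δh/(αH) = 0.052 / (2.8×10⁻⁴ × 170) ≈ 1.092 K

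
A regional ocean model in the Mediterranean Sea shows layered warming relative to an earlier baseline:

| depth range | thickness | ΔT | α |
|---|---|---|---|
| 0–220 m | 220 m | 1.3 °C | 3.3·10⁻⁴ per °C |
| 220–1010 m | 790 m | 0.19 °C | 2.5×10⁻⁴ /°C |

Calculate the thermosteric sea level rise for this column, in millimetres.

Layer 1: 3.3×10⁻⁴ × 220 × 1.3 = 0.09438 m
0.19 × 790 × 2.5×10⁻⁴ = 0.037525 m
Δh = 0.09438 + 0.037525 = 0.131905 m ≈ 132 mm

132 mm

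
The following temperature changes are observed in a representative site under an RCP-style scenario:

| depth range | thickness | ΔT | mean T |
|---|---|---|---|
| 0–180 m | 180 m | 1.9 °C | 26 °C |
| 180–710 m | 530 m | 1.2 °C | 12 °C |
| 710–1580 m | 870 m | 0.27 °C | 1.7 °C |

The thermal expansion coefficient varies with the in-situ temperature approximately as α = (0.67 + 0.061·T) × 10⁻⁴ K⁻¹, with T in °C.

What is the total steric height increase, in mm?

Layer 1: α = (0.67 + 0.061×26)×10⁻⁴ = 2.256×10⁻⁴ K⁻¹
Layer 2: α = (0.67 + 0.061×12)×10⁻⁴ = 1.402×10⁻⁴ K⁻¹
Layer 3: α = (0.67 + 0.061×1.7)×10⁻⁴ = 0.7737×10⁻⁴ K⁻¹
0–180 m: 180 × 2.256×10⁻⁴ × 1.9 = 0.0771552 m
180–710 m: 1.402×10⁻⁴ × 530 × 1.2 = 0.0891672 m
Layer 3: 0.7737×10⁻⁴ × 870 × 0.27 = 0.018174213 m
Δh = 0.0771552 + 0.0891672 + 0.018174213 = 0.184496613 m

180 mm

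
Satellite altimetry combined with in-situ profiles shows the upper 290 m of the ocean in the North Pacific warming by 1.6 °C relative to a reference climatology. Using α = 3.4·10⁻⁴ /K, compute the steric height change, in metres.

Δh = 0.16 m

Δh = αΔT·H = 3.4×10⁻⁴ × 1.6 × 290 = 0.15776 m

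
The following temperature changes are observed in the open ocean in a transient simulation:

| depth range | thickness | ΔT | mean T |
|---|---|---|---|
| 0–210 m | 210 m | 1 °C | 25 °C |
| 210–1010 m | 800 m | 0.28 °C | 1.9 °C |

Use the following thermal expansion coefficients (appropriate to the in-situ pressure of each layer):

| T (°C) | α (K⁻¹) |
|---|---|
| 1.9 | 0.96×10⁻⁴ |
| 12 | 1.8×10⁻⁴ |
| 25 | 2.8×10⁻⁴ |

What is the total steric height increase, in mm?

Δh ≈ 80.3 mm

Layer 1 at 25 °C → α = 2.8×10⁻⁴ K⁻¹
Layer 2 at 1.9 °C → α = 0.96×10⁻⁴ K⁻¹
0–210 m: 2.8×10⁻⁴ × 1 × 210 = 0.05880 m
Layer 2: 0.28 × 0.96×10⁻⁴ × 800 = 0.021504 m
Δh = 0.05880 + 0.021504 = 0.080304 m ≈ 80.3 mm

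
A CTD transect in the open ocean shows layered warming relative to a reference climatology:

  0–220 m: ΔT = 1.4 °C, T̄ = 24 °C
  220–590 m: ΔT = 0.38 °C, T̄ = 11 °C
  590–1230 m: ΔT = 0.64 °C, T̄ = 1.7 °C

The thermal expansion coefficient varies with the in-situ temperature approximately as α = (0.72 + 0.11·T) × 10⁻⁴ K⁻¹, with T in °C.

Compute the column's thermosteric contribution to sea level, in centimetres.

Layer 1: α = (0.72 + 0.11×24)×10⁻⁴ = 3.36×10⁻⁴ K⁻¹
Layer 2: α = (0.72 + 0.11×11)×10⁻⁴ = 1.93×10⁻⁴ K⁻¹
Layer 3: α = (0.72 + 0.11×1.7)×10⁻⁴ = 0.907×10⁻⁴ K⁻¹
1.4 × 3.36×10⁻⁴ × 220 = 0.103488 m
Layer 2: 0.38 × 370 × 1.93×10⁻⁴ = 0.0271358 m
590–1230 m: 0.64 × 640 × 0.907×10⁻⁴ = 0.03715072 m
Δh = 0.103488 + 0.0271358 + 0.03715072 = 0.16777452 m

16.8 cm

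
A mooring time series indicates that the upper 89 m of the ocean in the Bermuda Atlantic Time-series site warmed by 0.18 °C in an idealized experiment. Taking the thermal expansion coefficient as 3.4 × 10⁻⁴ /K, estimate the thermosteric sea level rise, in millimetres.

5.45 mm of thermosteric rise

Δh = αΔT·H = 3.4×10⁻⁴ × 0.18 × 89 = 0.0054468 m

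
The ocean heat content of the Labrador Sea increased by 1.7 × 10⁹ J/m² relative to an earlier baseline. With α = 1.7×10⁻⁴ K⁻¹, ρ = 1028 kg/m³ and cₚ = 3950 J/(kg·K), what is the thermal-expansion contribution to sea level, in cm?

Δh = αQ/(ρcₚ) = 1.7×10⁻⁴ × 1.7×10⁹ / (1028 × 3950) ≈ 0.071172 m

7.12 cm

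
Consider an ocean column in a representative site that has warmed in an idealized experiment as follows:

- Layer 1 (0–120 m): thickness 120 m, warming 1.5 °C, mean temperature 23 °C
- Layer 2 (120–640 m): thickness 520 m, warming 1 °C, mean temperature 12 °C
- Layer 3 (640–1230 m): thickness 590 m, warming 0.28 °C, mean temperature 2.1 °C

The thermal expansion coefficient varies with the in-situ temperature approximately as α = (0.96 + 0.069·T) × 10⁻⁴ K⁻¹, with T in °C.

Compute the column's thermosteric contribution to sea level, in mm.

Layer 1: α = (0.96 + 0.069×23)×10⁻⁴ = 2.547×10⁻⁴ K⁻¹
Layer 2: α = (0.96 + 0.069×12)×10⁻⁴ = 1.788×10⁻⁴ K⁻¹
Layer 3: α = (0.96 + 0.069×2.1)×10⁻⁴ = 1.1049×10⁻⁴ K⁻¹
0–120 m: 1.5 × 120 × 2.547×10⁻⁴ = 0.045846 m
120–640 m: 1 × 1.788×10⁻⁴ × 520 = 0.092976 m
640–1230 m: 0.28 × 590 × 1.1049×10⁻⁴ = 0.018252948 m
Δh = 0.045846 + 0.092976 + 0.018252948 = 0.157074948 m ≈ 157 mm

about 157 mm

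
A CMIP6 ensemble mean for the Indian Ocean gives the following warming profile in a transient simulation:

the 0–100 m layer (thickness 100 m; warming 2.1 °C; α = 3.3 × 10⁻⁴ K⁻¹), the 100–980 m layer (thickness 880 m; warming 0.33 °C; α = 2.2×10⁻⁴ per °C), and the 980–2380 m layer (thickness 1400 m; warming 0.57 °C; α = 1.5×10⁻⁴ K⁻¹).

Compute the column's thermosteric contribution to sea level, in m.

Δh ≈ 0.253 m

2.1 × 100 × 3.3×10⁻⁴ = 0.06930 m
Layer 2: 880 × 2.2×10⁻⁴ × 0.33 = 0.063888 m
980–2380 m: 1400 × 1.5×10⁻⁴ × 0.57 = 0.11970 m
Δh = 0.06930 + 0.063888 + 0.11970 = 0.252888 m ≈ 0.253 m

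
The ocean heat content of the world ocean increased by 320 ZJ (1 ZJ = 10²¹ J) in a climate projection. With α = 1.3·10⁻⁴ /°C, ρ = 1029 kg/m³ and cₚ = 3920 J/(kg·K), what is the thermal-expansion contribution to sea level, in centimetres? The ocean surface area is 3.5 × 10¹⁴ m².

2.9 cm of thermosteric rise

Per unit area: Q = 320×10²¹ / (3.5×10¹⁴) ≈ 9.143×10⁸ J/m²
Δh = αQ/(ρcₚ) = 1.3×10⁻⁴ × 9.143×10⁸ / (1029 × 3920) ≈ 0.029467 m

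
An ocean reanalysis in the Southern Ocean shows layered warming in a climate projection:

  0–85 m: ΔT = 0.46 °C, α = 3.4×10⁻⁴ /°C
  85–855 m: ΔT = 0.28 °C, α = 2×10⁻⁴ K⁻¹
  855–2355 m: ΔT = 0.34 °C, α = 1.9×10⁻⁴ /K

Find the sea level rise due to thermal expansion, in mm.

0–85 m: 85 × 0.46 × 3.4×10⁻⁴ = 0.013294 m
770 × 2×10⁻⁴ × 0.28 = 0.04312 m
855–2355 m: 0.34 × 1.9×10⁻⁴ × 1500 = 0.09690 m
Δh = 0.013294 + 0.04312 + 0.09690 = 0.153314 m

about 153 mm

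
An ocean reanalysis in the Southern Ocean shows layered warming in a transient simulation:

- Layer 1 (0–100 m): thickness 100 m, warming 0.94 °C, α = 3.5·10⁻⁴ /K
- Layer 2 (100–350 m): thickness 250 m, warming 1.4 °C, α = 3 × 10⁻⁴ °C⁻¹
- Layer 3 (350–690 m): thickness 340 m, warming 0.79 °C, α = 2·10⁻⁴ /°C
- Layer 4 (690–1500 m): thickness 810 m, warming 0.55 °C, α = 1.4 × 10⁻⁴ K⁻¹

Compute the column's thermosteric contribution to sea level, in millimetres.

250 mm

100 × 3.5×10⁻⁴ × 0.94 = 0.03290 m
100–350 m: 1.4 × 250 × 3×10⁻⁴ = 0.10500 m
350–690 m: 0.79 × 340 × 2×10⁻⁴ = 0.05372 m
Layer 4: 0.55 × 810 × 1.4×10⁻⁴ = 0.06237 m
Δh = 0.03290 + 0.10500 + 0.05372 + 0.06237 = 0.25399 m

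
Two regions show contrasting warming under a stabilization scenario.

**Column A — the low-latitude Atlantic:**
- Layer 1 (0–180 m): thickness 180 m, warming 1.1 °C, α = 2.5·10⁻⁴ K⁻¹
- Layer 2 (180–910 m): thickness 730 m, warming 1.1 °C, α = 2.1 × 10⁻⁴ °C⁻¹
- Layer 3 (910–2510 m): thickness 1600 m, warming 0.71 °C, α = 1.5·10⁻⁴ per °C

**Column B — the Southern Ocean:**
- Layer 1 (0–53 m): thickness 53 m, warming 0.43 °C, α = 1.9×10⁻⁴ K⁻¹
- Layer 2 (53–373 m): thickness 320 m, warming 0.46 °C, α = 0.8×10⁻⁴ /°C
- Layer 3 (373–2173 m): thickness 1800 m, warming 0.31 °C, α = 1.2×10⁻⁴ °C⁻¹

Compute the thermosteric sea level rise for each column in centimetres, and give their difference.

A: 39 cm; B: 8.3 cm; difference 31 cm

A Layer 1: 180 × 1.1 × 2.5×10⁻⁴ = 0.04950 m
A 180–910 m: 2.1×10⁻⁴ × 730 × 1.1 = 0.16863 m
A 910–2510 m: 1600 × 1.5×10⁻⁴ × 0.71 = 0.17040 m
A total: 0.38853 m
B 0–53 m: 1.9×10⁻⁴ × 0.43 × 53 = 0.0043301 m
B 53–373 m: 320 × 0.8×10⁻⁴ × 0.46 = 0.011776 m
B 1800 × 0.31 × 1.2×10⁻⁴ = 0.06696 m
B total: 0.0830661 m
Difference: 0.38853 − 0.0830661 = 0.3054639 m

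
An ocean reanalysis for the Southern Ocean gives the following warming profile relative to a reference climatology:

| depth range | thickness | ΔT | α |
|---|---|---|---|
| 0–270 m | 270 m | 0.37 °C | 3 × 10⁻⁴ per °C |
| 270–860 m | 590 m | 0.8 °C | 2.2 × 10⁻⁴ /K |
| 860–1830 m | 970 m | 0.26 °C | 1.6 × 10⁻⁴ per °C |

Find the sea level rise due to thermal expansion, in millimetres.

about 170 mm

0–270 m: 3×10⁻⁴ × 270 × 0.37 = 0.02997 m
0.8 × 2.2×10⁻⁴ × 590 = 0.10384 m
860–1830 m: 1.6×10⁻⁴ × 0.26 × 970 = 0.040352 m
Δh = 0.02997 + 0.10384 + 0.040352 = 0.174162 m ≈ 170 mm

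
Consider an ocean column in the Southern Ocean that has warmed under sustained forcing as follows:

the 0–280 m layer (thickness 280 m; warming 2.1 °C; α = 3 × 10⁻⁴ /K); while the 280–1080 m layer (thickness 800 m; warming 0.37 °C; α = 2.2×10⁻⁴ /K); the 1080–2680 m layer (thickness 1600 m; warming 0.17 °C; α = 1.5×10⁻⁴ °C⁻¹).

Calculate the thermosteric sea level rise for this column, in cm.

Δh ≈ 28.2 cm

2.1 × 3×10⁻⁴ × 280 = 0.17640 m
0.37 × 800 × 2.2×10⁻⁴ = 0.06512 m
Layer 3: 1600 × 0.17 × 1.5×10⁻⁴ = 0.04080 m
Δh = 0.17640 + 0.06512 + 0.04080 = 0.28232 m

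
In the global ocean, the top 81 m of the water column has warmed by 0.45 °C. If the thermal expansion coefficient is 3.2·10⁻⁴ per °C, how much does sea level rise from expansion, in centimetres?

Δh ≈ 1.2 cm

Δh = αΔT·H = 3.2×10⁻⁴ × 0.45 × 81 = 0.011664 m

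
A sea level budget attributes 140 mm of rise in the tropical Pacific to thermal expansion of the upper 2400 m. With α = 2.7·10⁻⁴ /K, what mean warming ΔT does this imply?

ΔT = Δh/(αH) = 0.14 / (2.7×10⁻⁴ × 2400) ≈ 0.2160 °C

0.216 °C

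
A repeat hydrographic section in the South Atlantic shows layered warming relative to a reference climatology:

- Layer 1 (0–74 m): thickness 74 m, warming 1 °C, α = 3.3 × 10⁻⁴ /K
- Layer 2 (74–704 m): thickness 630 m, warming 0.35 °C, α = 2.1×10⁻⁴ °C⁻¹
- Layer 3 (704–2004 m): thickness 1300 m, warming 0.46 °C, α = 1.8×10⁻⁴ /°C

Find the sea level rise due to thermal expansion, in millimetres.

74 × 3.3×10⁻⁴ × 1 = 0.02442 m
Layer 2: 630 × 2.1×10⁻⁴ × 0.35 = 0.046305 m
704–2004 m: 0.46 × 1.8×10⁻⁴ × 1300 = 0.10764 m
Δh = 0.02442 + 0.046305 + 0.10764 = 0.178365 m ≈ 178 mm

Δh = 178 mm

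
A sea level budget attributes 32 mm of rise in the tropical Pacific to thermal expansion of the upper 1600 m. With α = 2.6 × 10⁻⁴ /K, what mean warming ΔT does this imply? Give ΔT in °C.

ΔT = Δh/(αH) = 0.032 / (2.6×10⁻⁴ × 1600) ≈ 0.07692 °C

0.0769 °C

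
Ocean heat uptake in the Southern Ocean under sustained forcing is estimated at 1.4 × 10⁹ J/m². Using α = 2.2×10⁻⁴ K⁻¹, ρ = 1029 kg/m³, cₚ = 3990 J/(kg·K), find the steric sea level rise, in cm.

Δh = αQ/(ρcₚ) = 2.2×10⁻⁴ × 1.4×10⁹ / (1029 × 3990) ≈ 0.075017 m

7.50 cm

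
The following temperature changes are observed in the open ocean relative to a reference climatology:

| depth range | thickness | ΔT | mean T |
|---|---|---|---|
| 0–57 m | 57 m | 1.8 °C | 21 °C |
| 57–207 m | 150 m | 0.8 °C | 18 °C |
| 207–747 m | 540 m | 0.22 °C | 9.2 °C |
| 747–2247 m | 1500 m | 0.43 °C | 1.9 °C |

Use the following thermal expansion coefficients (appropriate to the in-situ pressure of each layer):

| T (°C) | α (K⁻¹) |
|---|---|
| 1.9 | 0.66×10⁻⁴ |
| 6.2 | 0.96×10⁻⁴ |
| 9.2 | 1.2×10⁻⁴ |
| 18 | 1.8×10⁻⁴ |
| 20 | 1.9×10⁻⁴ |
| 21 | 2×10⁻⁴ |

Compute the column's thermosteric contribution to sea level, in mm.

about 98.9 mm

Layer 1 at 21 °C → α = 2×10⁻⁴ K⁻¹
Layer 2 at 18 °C → α = 1.8×10⁻⁴ K⁻¹
Layer 3 at 9.2 °C → α = 1.2×10⁻⁴ K⁻¹
Layer 4 at 1.9 °C → α = 0.66×10⁻⁴ K⁻¹
Layer 1: 57 × 2×10⁻⁴ × 1.8 = 0.02052 m
57–207 m: 1.8×10⁻⁴ × 0.8 × 150 = 0.02160 m
0.22 × 540 × 1.2×10⁻⁴ = 0.014256 m
0.66×10⁻⁴ × 1500 × 0.43 = 0.04257 m
Δh = 0.02052 + 0.02160 + 0.014256 + 0.04257 = 0.098946 m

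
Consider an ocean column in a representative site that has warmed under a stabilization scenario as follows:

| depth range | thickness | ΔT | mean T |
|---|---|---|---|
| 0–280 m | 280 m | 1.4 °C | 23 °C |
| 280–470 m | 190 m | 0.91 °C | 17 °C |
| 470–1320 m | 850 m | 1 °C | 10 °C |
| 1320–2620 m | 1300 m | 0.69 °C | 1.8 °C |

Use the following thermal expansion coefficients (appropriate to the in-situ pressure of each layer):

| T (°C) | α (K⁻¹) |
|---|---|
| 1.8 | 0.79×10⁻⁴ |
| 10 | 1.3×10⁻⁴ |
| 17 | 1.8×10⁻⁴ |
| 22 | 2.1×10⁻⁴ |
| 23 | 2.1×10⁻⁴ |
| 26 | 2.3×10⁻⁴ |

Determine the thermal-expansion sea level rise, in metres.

0.295 m of thermosteric rise

Layer 1 at 23 °C → α = 2.1×10⁻⁴ K⁻¹
Layer 2 at 17 °C → α = 1.8×10⁻⁴ K⁻¹
Layer 3 at 10 °C → α = 1.3×10⁻⁴ K⁻¹
Layer 4 at 1.8 °C → α = 0.79×10⁻⁴ K⁻¹
Layer 1: 280 × 1.4 × 2.1×10⁻⁴ = 0.08232 m
280–470 m: 1.8×10⁻⁴ × 0.91 × 190 = 0.031122 m
Layer 3: 850 × 1 × 1.3×10⁻⁴ = 0.11050 m
1320–2620 m: 0.69 × 0.79×10⁻⁴ × 1300 = 0.070863 m
Δh = 0.08232 + 0.031122 + 0.11050 + 0.070863 = 0.294805 m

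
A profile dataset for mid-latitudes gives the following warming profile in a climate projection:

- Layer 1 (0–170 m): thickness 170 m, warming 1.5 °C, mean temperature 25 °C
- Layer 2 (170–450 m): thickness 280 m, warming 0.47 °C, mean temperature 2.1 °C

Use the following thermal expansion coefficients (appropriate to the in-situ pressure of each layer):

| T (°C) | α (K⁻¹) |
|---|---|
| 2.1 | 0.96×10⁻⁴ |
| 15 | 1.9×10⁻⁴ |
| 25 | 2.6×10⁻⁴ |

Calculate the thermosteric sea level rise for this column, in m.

0.0789 m

Layer 1 at 25 °C → α = 2.6×10⁻⁴ K⁻¹
Layer 2 at 2.1 °C → α = 0.96×10⁻⁴ K⁻¹
Layer 1: 2.6×10⁻⁴ × 1.5 × 170 = 0.06630 m
Layer 2: 280 × 0.47 × 0.96×10⁻⁴ = 0.0126336 m
Δh = 0.06630 + 0.0126336 = 0.0789336 m ≈ 0.0789 m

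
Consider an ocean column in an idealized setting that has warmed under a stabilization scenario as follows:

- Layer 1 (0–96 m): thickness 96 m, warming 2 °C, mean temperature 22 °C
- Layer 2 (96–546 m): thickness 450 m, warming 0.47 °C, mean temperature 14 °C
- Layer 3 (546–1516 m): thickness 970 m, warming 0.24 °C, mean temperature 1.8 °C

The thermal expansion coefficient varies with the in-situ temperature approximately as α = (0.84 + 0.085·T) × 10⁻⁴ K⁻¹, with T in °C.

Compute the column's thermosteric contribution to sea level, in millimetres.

Layer 1: α = (0.84 + 0.085×22)×10⁻⁴ = 2.71×10⁻⁴ K⁻¹
Layer 2: α = (0.84 + 0.085×14)×10⁻⁴ = 2.03×10⁻⁴ K⁻¹
Layer 3: α = (0.84 + 0.085×1.8)×10⁻⁴ = 0.993×10⁻⁴ K⁻¹
96 × 2.71×10⁻⁴ × 2 = 0.052032 m
Layer 2: 0.47 × 450 × 2.03×10⁻⁴ = 0.0429345 m
970 × 0.993×10⁻⁴ × 0.24 = 0.02311704 m
Δh = 0.052032 + 0.0429345 + 0.02311704 = 0.11808354 m

Δh = 120 mm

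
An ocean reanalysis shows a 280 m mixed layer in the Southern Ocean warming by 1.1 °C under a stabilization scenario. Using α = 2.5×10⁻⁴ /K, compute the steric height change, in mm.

Δh = αΔT·H = 2.5×10⁻⁴ × 1.1 × 280 = 0.07700 m

77.0 mm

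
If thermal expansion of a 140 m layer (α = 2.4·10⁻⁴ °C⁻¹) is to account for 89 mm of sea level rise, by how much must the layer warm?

ΔT = Δh/(αH) = 0.089 / (2.4×10⁻⁴ × 140) ≈ 2.649 °C

ΔT ≈ 2.65 °C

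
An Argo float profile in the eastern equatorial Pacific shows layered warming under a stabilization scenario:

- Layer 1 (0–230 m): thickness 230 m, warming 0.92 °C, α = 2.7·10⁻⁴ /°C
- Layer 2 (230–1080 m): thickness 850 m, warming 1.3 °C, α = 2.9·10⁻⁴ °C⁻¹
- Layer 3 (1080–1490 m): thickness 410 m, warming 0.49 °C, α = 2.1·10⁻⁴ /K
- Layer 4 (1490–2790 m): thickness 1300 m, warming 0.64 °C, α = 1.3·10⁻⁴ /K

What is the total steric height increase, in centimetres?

Layer 1: 230 × 0.92 × 2.7×10⁻⁴ = 0.057132 m
Layer 2: 1.3 × 850 × 2.9×10⁻⁴ = 0.32045 m
0.49 × 410 × 2.1×10⁻⁴ = 0.042189 m
1490–2790 m: 0.64 × 1300 × 1.3×10⁻⁴ = 0.10816 m
Δh = 0.057132 + 0.32045 + 0.042189 + 0.10816 = 0.527931 m

Δh = 52.8 cm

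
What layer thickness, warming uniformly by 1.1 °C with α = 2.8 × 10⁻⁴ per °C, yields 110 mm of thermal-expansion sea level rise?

H = Δh/(αΔT) = 0.11 / (2.8×10⁻⁴ × 1.1) ≈ 357.1 m

357 m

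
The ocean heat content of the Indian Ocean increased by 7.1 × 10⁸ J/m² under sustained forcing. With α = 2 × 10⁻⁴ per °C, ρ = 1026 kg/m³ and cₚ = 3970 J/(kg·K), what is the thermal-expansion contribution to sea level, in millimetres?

34.9 mm of thermosteric rise

Δh = αQ/(ρcₚ) = 2×10⁻⁴ × 7.1×10⁸ / (1026 × 3970) ≈ 0.034862 m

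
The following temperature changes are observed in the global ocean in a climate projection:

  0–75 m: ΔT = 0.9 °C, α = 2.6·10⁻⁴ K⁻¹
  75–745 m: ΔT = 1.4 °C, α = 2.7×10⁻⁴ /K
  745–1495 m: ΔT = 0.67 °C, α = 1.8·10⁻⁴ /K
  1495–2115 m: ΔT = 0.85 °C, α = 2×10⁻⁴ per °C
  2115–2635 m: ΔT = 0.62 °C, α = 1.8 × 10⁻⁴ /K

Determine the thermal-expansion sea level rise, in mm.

0–75 m: 2.6×10⁻⁴ × 75 × 0.9 = 0.01755 m
75–745 m: 2.7×10⁻⁴ × 670 × 1.4 = 0.25326 m
750 × 0.67 × 1.8×10⁻⁴ = 0.09045 m
1495–2115 m: 2×10⁻⁴ × 0.85 × 620 = 0.10540 m
2115–2635 m: 0.62 × 520 × 1.8×10⁻⁴ = 0.058032 m
Δh = 0.01755 + 0.25326 + 0.09045 + 0.10540 + 0.058032 = 0.524692 m

525 mm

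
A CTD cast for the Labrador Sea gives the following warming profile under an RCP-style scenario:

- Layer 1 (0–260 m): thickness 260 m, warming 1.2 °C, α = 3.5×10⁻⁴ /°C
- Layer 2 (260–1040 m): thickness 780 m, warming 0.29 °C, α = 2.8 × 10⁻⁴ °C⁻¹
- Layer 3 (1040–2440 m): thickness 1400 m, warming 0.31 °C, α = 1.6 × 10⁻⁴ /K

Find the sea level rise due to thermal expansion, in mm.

Δh ≈ 242 mm

0–260 m: 1.2 × 260 × 3.5×10⁻⁴ = 0.10920 m
260–1040 m: 780 × 0.29 × 2.8×10⁻⁴ = 0.063336 m
1040–2440 m: 1.6×10⁻⁴ × 0.31 × 1400 = 0.06944 m
Δh = 0.10920 + 0.063336 + 0.06944 = 0.241976 m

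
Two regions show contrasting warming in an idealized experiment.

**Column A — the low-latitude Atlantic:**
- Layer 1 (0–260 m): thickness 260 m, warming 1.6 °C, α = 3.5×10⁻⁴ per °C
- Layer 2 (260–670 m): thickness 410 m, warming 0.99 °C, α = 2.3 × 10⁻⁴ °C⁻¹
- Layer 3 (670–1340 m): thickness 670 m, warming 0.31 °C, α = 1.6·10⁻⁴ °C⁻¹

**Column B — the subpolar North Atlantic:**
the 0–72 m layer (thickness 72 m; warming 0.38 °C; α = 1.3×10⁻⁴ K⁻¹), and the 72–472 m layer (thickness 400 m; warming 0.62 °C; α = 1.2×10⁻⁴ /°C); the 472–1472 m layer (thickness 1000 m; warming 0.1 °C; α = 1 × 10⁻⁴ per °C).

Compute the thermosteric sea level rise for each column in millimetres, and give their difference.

Δh_A ≈ 272 mm, Δh_B ≈ 43.3 mm; difference ≈ 229 mm

A 0–260 m: 3.5×10⁻⁴ × 260 × 1.6 = 0.14560 m
A 410 × 2.3×10⁻⁴ × 0.99 = 0.093357 m
A 1.6×10⁻⁴ × 0.31 × 670 = 0.033232 m
A total: 0.272189 m
B Layer 1: 0.38 × 1.3×10⁻⁴ × 72 = 0.0035568 m
B Layer 2: 0.62 × 1.2×10⁻⁴ × 400 = 0.02976 m
B Layer 3: 1000 × 1×10⁻⁴ × 0.1 = 0.01000 m
B total: 0.0433168 m
Difference: 0.272189 − 0.0433168 = 0.2288722 m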